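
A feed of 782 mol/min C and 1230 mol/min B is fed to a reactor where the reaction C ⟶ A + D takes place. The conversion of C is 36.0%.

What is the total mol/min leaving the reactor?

C reacted = 0.36 × 782 = 281.5 mol/min; ν_C = −1, so ξ = 281.5/1 = 281.5 mol/min.
Outlet amounts (n = n₀ + ν ξ):
  C: 782 − 1(281.5) = 500.5
  A: 0 + 1(281.5) = 281.5
  D: 0 + 1(281.5) = 281.5
  B: 1230 (inert)
Total out = 500.5 + 281.5 + 281.5 + 1230 = 2294 mol/min.

2290 mol/min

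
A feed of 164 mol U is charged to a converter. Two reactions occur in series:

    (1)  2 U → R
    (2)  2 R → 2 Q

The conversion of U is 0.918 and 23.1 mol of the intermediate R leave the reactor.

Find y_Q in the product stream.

0.588

Conversion of U: U consumed = 2ξ₁ = 0.918 × 164 → ξ₁ = 75.28 mol.
R balance: n_R = 0 + 1ξ₁ − 2ξ₂ = 23.1 → ξ₂ = (1·75.28 − 23.1)/2 = 26.09 mol.
Outlet amounts (n = n₀ + Σ ν·ξ):
  U: 164 − 2(75.28) = 13.45
  R: 0 + 1(75.28) − 2(26.09) = 23.1
  Q: 0 + 2(26.09) = 52.18
Total out = 88.72 mol; y_Q = 52.18 / 88.72 = 0.5881.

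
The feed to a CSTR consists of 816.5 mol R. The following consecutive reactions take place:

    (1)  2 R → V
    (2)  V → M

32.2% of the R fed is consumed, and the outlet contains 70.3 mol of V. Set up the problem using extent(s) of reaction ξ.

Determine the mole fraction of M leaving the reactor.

0.0893

Conversion of R: R consumed = 2ξ₁ = 0.322 × 816.5 → ξ₁ = 131.5 mol.
V balance: n_V = 0 + 1ξ₁ − 1ξ₂ = 70.3 → ξ₂ = (1·131.5 − 70.3)/1 = 61.16 mol.
Outlet amounts (n = n₀ + Σ ν·ξ):
  R: 816.5 − 2(131.5) = 553.6
  V: 0 + 1(131.5) − 1(61.16) = 70.3
  M: 0 + 1(61.16) = 61.16
Total out = 685 mol; y_M = 61.16 / 685 = 0.08927.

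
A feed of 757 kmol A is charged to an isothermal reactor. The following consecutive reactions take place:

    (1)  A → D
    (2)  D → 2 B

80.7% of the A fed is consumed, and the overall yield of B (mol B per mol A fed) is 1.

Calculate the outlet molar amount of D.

232 kmol

Conversion of A: A consumed = 1ξ₁ = 0.807 × 757 → ξ₁ = 610.9 kmol.
Yield of B: 2ξ₂ / 757 = 1 → ξ₂ = 378.5 kmol.
Outlet amounts (n = n₀ + Σ ν·ξ):
  A: 757 − 1(610.9) = 146.1
  D: 0 + 1(610.9) − 1(378.5) = 232.4
  B: 0 + 2(378.5) = 757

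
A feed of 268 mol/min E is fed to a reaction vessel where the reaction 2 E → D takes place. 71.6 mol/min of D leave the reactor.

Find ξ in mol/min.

ξ = 71.6 mol/min

For D: n = n₀ + 1ξ → 71.6 = 0 + 1ξ, giving ξ = 71.6 mol/min.
Outlet amounts (n = n₀ + ν ξ):
  E: 268 − 2(71.6) = 124.8
  D: 0 + 1(71.6) = 71.6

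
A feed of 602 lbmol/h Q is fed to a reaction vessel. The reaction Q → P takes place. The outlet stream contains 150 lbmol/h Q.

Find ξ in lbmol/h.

For Q: n = n₀ − 1ξ → 150 = 602 − 1ξ, giving ξ = 452 lbmol/h.
Outlet amounts (n = n₀ + ν ξ):
  Q: 602 − 1(452) = 150
  P: 0 + 1(452) = 452

ξ = 452 lbmol/h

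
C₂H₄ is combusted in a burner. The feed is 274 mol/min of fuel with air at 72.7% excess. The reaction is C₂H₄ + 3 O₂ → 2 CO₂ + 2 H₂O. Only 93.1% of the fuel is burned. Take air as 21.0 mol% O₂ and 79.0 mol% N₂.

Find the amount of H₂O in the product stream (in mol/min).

510 mol/min

Stoichiometric O₂ = 3 × 274 = 822 mol/min; O₂ fed = 822 × 1.727 = 1420 mol/min.
N₂ fed = 1420 × 79/21 = 5340 mol/min.
Fuel reacted = 0.931 × 274 → ξ = 255.1 mol/min.
Outlet (n = n₀ + ν ξ):
  C₂H₄: 274 − 1(255.1) = 18.91
  O₂: 1420 − 3(255.1) = 654.3
  N₂: 5340 (inert)
  CO₂: 0 + 2(255.1) = 510.2
  H₂O: 0 + 2(255.1) = 510.2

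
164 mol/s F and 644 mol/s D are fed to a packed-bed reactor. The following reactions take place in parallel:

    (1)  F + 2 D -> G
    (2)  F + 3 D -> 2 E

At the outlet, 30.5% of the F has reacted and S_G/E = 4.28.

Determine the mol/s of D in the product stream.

539 mol/s

Conversion of F: F consumed = 0.305 × 164 = 50.02 mol/s = 1ξ₁ + 1ξ₂.
Selectivity: 1ξ₁ / (2ξ₂) = 4.28 → ξ₁ = 8.56 ξ₂.
Substitute: (1·8.56 + 1) ξ₂ = 50.02 → ξ₂ = 5.232 mol/s, ξ₁ = 44.79 mol/s.
Outlet amounts (n = n₀ + Σ ν·ξ):
  F: 164 − 1(44.79) − 1(5.232) = 114
  D: 644 − 2(44.79) − 3(5.232) = 538.7
  G: 0 + 1(44.79) = 44.79
  E: 0 + 2(5.232) = 10.46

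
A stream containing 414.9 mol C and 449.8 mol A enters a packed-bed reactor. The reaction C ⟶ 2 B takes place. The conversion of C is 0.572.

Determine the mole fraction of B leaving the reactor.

C reacted = 0.572 × 414.9 = 237.3 mol; ν_C = −1, so ξ = 237.3/1 = 237.3 mol.
Outlet amounts (n = n₀ + ν ξ):
  C: 414.9 − 1(237.3) = 177.6
  B: 0 + 2(237.3) = 474.6
  A: 449.8 (inert)
Total out = 1102 mol; y_B = 474.6 / 1102 = 0.4307.

0.431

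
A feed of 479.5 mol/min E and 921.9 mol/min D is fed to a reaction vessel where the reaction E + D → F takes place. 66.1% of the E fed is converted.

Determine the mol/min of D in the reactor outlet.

E reacted = 0.661 × 479.5 = 316.9 mol/min; ν_E = −1, so ξ = 316.9/1 = 316.9 mol/min.
Outlet amounts (n = n₀ + ν ξ):
  E: 479.5 − 1(316.9) = 162.6
  D: 921.9 − 1(316.9) = 605
  F: 0 + 1(316.9) = 316.9

605 mol/min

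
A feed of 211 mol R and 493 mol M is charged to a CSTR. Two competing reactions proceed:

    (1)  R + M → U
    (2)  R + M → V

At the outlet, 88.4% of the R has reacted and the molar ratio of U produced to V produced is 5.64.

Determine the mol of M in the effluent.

Conversion of R: R consumed = 0.884 × 211 = 186.5 mol = 1ξ₁ + 1ξ₂.
Selectivity: 1ξ₁ / (1ξ₂) = 5.64 → ξ₁ = 5.64 ξ₂.
Substitute: (1·5.64 + 1) ξ₂ = 186.5 → ξ₂ = 28.09 mol, ξ₁ = 158.4 mol.
Outlet amounts (n = n₀ + Σ ν·ξ):
  R: 211 − 1(158.4) − 1(28.09) = 24.48
  M: 493 − 1(158.4) − 1(28.09) = 306.5
  U: 0 + 1(158.4) = 158.4
  V: 0 + 1(28.09) = 28.09

306 mol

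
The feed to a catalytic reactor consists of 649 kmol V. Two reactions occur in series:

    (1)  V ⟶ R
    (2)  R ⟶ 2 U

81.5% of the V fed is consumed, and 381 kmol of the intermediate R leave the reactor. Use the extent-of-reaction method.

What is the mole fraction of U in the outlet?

Conversion of V: V consumed = 1ξ₁ = 0.815 × 649 → ξ₁ = 528.9 kmol.
R balance: n_R = 0 + 1ξ₁ − 1ξ₂ = 381 → ξ₂ = (1·528.9 − 381)/1 = 147.9 kmol.
Outlet amounts (n = n₀ + Σ ν·ξ):
  V: 649 − 1(528.9) = 120.1
  R: 0 + 1(528.9) − 1(147.9) = 381
  U: 0 + 2(147.9) = 295.9
Total out = 796.9 kmol; y_U = 295.9 / 796.9 = 0.3713.

0.371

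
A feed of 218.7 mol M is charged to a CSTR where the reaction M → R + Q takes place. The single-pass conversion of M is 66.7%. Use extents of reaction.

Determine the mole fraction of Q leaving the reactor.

M reacted = 0.667 × 218.7 = 145.9 mol; ν_M = −1, so ξ = 145.9/1 = 145.9 mol.
Outlet amounts (n = n₀ + ν ξ):
  M: 218.7 − 1(145.9) = 72.83
  R: 0 + 1(145.9) = 145.9
  Q: 0 + 1(145.9) = 145.9
Total out = 364.6 mol; y_Q = 145.9 / 364.6 = 0.4001.

0.4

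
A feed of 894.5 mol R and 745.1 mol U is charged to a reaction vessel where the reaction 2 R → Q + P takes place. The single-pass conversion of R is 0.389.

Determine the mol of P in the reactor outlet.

174 mol

R reacted = 0.389 × 894.5 = 348 mol; ν_R = −2, so ξ = 348/2 = 174 mol.
Outlet amounts (n = n₀ + ν ξ):
  R: 894.5 − 2(174) = 546.5
  Q: 0 + 1(174) = 174
  P: 0 + 1(174) = 174
  U: 745.1 (inert)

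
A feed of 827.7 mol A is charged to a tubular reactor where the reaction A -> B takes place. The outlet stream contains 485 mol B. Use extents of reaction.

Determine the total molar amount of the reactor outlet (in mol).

For B: n = n₀ + 1ξ → 485 = 0 + 1ξ, giving ξ = 485 mol.
Outlet amounts (n = n₀ + ν ξ):
  A: 827.7 − 1(485) = 342.7
  B: 0 + 1(485) = 485
Total out = 342.7 + 485 = 827.7 mol.

828 mol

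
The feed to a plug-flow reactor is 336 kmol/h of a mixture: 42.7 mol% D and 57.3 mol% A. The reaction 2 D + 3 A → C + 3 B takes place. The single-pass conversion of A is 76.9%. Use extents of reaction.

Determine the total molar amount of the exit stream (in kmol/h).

287 kmol/h

A reacted = 0.769 × 192.5 = 148.1 kmol/h; ν_A = −3, so ξ = 148.1/3 = 49.35 kmol/h.
Outlet amounts (n = n₀ + ν ξ):
  D: 143.5 − 2(49.35) = 44.77
  A: 192.5 − 3(49.35) = 44.47
  C: 0 + 1(49.35) = 49.35
  B: 0 + 3(49.35) = 148.1
Total out = 44.77 + 44.47 + 49.35 + 148.1 = 286.6 kmol/h.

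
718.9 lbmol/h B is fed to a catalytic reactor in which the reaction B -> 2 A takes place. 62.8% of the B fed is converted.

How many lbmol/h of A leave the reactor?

903 lbmol/h

B reacted = 0.628 × 718.9 = 451.5 lbmol/h; ν_B = −1, so ξ = 451.5/1 = 451.5 lbmol/h.
Outlet amounts (n = n₀ + ν ξ):
  B: 718.9 − 1(451.5) = 267.4
  A: 0 + 2(451.5) = 902.9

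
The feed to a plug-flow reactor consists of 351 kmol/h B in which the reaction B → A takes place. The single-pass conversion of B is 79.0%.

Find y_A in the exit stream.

B reacted = 0.79 × 351 = 277.3 kmol/h; ν_B = −1, so ξ = 277.3/1 = 277.3 kmol/h.
Outlet amounts (n = n₀ + ν ξ):
  B: 351 − 1(277.3) = 73.71
  A: 0 + 1(277.3) = 277.3
Total out = 351 kmol/h; y_A = 277.3 / 351 = 0.79.

0.79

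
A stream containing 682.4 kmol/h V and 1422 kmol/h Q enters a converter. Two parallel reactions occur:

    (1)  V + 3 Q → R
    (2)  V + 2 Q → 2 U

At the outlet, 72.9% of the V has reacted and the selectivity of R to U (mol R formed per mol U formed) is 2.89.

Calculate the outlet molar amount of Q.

Conversion of V: V consumed = 0.729 × 682.4 = 497.5 kmol/h = 1ξ₁ + 1ξ₂.
Selectivity: 1ξ₁ / (2ξ₂) = 2.89 → ξ₁ = 5.78 ξ₂.
Substitute: (1·5.78 + 1) ξ₂ = 497.5 → ξ₂ = 73.37 kmol/h, ξ₁ = 424.1 kmol/h.
Outlet amounts (n = n₀ + Σ ν·ξ):
  V: 682.4 − 1(424.1) − 1(73.37) = 184.9
  Q: 1422 − 3(424.1) − 2(73.37) = 2.964
  R: 0 + 1(424.1) = 424.1
  U: 0 + 2(73.37) = 146.7

2.96 kmol/h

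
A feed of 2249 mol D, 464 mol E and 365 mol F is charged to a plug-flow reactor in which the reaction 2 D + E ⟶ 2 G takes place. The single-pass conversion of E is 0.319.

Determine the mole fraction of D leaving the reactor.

0.667

E reacted = 0.319 × 464 = 148 mol; ν_E = −1, so ξ = 148/1 = 148 mol.
Outlet amounts (n = n₀ + ν ξ):
  D: 2249 − 2(148) = 1953
  E: 464 − 1(148) = 316
  G: 0 + 2(148) = 296
  F: 365 (inert)
Total out = 2930 mol; y_D = 1953 / 2930 = 0.6665.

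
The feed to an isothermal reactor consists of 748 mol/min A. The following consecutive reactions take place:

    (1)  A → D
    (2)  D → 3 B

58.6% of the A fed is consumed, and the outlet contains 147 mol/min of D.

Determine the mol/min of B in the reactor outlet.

Conversion of A: A consumed = 1ξ₁ = 0.586 × 748 → ξ₁ = 438.3 mol/min.
D balance: n_D = 0 + 1ξ₁ − 1ξ₂ = 147 → ξ₂ = (1·438.3 − 147)/1 = 291.3 mol/min.
Outlet amounts (n = n₀ + Σ ν·ξ):
  A: 748 − 1(438.3) = 309.7
  D: 0 + 1(438.3) − 1(291.3) = 147
  B: 0 + 3(291.3) = 874

874 mol/min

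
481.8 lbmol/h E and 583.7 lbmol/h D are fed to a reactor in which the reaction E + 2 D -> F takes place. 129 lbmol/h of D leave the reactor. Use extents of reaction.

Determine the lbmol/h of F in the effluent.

For D: n = n₀ − 2ξ → 129 = 583.7 − 2ξ, giving ξ = 227.4 lbmol/h.
Outlet amounts (n = n₀ + ν ξ):
  E: 481.8 − 1(227.4) = 254.4
  D: 583.7 − 2(227.4) = 129
  F: 0 + 1(227.4) = 227.4

227 lbmol/h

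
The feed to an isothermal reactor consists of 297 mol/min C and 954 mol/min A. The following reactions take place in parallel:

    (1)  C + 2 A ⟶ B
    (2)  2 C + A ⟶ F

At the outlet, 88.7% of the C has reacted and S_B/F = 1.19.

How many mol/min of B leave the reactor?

98.3 mol/min

Conversion of C: C consumed = 0.887 × 297 = 263.4 mol/min = 1ξ₁ + 2ξ₂.
Selectivity: 1ξ₁ / (1ξ₂) = 1.19 → ξ₁ = 1.19 ξ₂.
Substitute: (1·1.19 + 2) ξ₂ = 263.4 → ξ₂ = 82.58 mol/min, ξ₁ = 98.27 mol/min.
Outlet amounts (n = n₀ + Σ ν·ξ):
  C: 297 − 1(98.27) − 2(82.58) = 33.56
  A: 954 − 2(98.27) − 1(82.58) = 674.9
  B: 0 + 1(98.27) = 98.27
  F: 0 + 1(82.58) = 82.58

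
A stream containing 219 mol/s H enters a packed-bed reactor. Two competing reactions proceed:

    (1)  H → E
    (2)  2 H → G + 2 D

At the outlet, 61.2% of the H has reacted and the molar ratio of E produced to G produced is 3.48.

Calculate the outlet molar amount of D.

Conversion of H: H consumed = 0.612 × 219 = 134 mol/s = 1ξ₁ + 2ξ₂.
Selectivity: 1ξ₁ / (1ξ₂) = 3.48 → ξ₁ = 3.48 ξ₂.
Substitute: (1·3.48 + 2) ξ₂ = 134 → ξ₂ = 24.46 mol/s, ξ₁ = 85.11 mol/s.
Outlet amounts (n = n₀ + Σ ν·ξ):
  H: 219 − 1(85.11) − 2(24.46) = 84.97
  E: 0 + 1(85.11) = 85.11
  G: 0 + 1(24.46) = 24.46
  D: 0 + 2(24.46) = 48.92

48.9 mol/s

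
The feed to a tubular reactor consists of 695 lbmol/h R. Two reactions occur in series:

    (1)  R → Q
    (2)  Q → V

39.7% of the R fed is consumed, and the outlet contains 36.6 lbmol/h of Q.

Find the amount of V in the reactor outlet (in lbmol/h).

239 lbmol/h

Conversion of R: R consumed = 1ξ₁ = 0.397 × 695 → ξ₁ = 275.9 lbmol/h.
Q balance: n_Q = 0 + 1ξ₁ − 1ξ₂ = 36.6 → ξ₂ = (1·275.9 − 36.6)/1 = 239.3 lbmol/h.
Outlet amounts (n = n₀ + Σ ν·ξ):
  R: 695 − 1(275.9) = 419.1
  Q: 0 + 1(275.9) − 1(239.3) = 36.6
  V: 0 + 1(239.3) = 239.3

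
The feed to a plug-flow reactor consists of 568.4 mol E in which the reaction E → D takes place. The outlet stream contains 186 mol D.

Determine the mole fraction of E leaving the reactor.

For D: n = n₀ + 1ξ → 186 = 0 + 1ξ, giving ξ = 186 mol.
Outlet amounts (n = n₀ + ν ξ):
  E: 568.4 − 1(186) = 382.4
  D: 0 + 1(186) = 186
Total out = 568.4 mol; y_E = 382.4 / 568.4 = 0.6728.

0.673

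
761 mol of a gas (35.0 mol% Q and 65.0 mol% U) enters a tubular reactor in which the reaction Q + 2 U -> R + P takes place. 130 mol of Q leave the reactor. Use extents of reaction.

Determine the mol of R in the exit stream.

For Q: n = n₀ − 1ξ → 130 = 266.4 − 1ξ, giving ξ = 136.4 mol.
Outlet amounts (n = n₀ + ν ξ):
  Q: 266.4 − 1(136.4) = 130
  U: 494.6 − 2(136.4) = 221.9
  R: 0 + 1(136.4) = 136.4
  P: 0 + 1(136.4) = 136.4

136 mol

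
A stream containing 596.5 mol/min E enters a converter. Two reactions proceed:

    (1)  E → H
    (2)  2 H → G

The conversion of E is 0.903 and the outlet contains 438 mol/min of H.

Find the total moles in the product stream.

Conversion of E: E consumed = 1ξ₁ = 0.903 × 596.5 → ξ₁ = 538.6 mol/min.
H balance: n_H = 0 + 1ξ₁ − 2ξ₂ = 438 → ξ₂ = (1·538.6 − 438)/2 = 50.32 mol/min.
Outlet amounts (n = n₀ + Σ ν·ξ):
  E: 596.5 − 1(538.6) = 57.86
  H: 0 + 1(538.6) − 2(50.32) = 438
  G: 0 + 1(50.32) = 50.32
Total out = 57.86 + 438 + 50.32 = 546.2 mol/min.

546 mol/min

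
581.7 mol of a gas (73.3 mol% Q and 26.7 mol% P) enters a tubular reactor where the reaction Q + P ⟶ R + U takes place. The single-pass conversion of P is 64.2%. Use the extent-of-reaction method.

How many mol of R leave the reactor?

P reacted = 0.642 × 155.3 = 99.71 mol; ν_P = −1, so ξ = 99.71/1 = 99.71 mol.
Outlet amounts (n = n₀ + ν ξ):
  Q: 426.4 − 1(99.71) = 326.7
  P: 155.3 − 1(99.71) = 55.6
  R: 0 + 1(99.71) = 99.71
  U: 0 + 1(99.71) = 99.71

99.7 mol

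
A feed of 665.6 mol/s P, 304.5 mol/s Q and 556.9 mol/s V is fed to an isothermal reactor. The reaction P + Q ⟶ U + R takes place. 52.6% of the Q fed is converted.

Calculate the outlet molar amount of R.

160 mol/s

Q reacted = 0.526 × 304.5 = 160.2 mol/s; ν_Q = −1, so ξ = 160.2/1 = 160.2 mol/s.
Outlet amounts (n = n₀ + ν ξ):
  P: 665.6 − 1(160.2) = 505.4
  Q: 304.5 − 1(160.2) = 144.3
  U: 0 + 1(160.2) = 160.2
  R: 0 + 1(160.2) = 160.2
  V: 556.9 (inert)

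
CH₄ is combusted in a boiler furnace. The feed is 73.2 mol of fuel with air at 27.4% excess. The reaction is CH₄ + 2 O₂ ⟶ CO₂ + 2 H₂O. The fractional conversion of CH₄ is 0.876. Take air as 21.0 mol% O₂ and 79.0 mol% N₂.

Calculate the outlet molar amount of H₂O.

Stoichiometric O₂ = 2 × 73.2 = 146.4 mol; O₂ fed = 146.4 × 1.274 = 186.5 mol.
N₂ fed = 186.5 × 79/21 = 701.6 mol.
Fuel reacted = 0.876 × 73.2 → ξ = 64.12 mol.
Outlet (n = n₀ + ν ξ):
  CH₄: 73.2 − 1(64.12) = 9.077
  O₂: 186.5 − 2(64.12) = 58.27
  N₂: 701.6 (inert)
  CO₂: 0 + 1(64.12) = 64.12
  H₂O: 0 + 2(64.12) = 128.2

128 mol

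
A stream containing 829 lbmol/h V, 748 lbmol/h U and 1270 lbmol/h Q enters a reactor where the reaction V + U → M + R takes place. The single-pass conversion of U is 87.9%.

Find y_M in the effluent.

0.231

U reacted = 0.879 × 748 = 657.5 lbmol/h; ν_U = −1, so ξ = 657.5/1 = 657.5 lbmol/h.
Outlet amounts (n = n₀ + ν ξ):
  V: 829 − 1(657.5) = 171.5
  U: 748 − 1(657.5) = 90.51
  M: 0 + 1(657.5) = 657.5
  R: 0 + 1(657.5) = 657.5
  Q: 1270 (inert)
Total out = 2847 lbmol/h; y_M = 657.5 / 2847 = 0.2309.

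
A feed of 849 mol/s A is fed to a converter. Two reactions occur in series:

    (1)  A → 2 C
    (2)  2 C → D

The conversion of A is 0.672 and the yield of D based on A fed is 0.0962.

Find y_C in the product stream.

0.731

Conversion of A: A consumed = 1ξ₁ = 0.672 × 849 → ξ₁ = 570.5 mol/s.
Yield of D: 1ξ₂ / 849 = 0.0962 → ξ₂ = 81.67 mol/s.
Outlet amounts (n = n₀ + Σ ν·ξ):
  A: 849 − 1(570.5) = 278.5
  C: 0 + 2(570.5) − 2(81.67) = 977.7
  D: 0 + 1(81.67) = 81.67
Total out = 1338 mol/s; y_C = 977.7 / 1338 = 0.7308.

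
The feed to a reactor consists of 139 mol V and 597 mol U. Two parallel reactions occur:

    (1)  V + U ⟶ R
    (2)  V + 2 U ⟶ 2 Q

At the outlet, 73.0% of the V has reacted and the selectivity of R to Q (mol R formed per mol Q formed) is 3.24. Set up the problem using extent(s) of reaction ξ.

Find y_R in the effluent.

0.139

Conversion of V: V consumed = 0.73 × 139 = 101.5 mol = 1ξ₁ + 1ξ₂.
Selectivity: 1ξ₁ / (2ξ₂) = 3.24 → ξ₁ = 6.48 ξ₂.
Substitute: (1·6.48 + 1) ξ₂ = 101.5 → ξ₂ = 13.57 mol, ξ₁ = 87.9 mol.
Outlet amounts (n = n₀ + Σ ν·ξ):
  V: 139 − 1(87.9) − 1(13.57) = 37.53
  U: 597 − 1(87.9) − 2(13.57) = 482
  R: 0 + 1(87.9) = 87.9
  Q: 0 + 2(13.57) = 27.13
Total out = 634.5 mol; y_R = 87.9 / 634.5 = 0.1385.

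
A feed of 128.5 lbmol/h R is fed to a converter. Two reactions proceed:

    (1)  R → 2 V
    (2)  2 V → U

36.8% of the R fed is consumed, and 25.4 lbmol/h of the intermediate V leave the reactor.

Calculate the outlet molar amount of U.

34.6 lbmol/h

Conversion of R: R consumed = 1ξ₁ = 0.368 × 128.5 → ξ₁ = 47.29 lbmol/h.
V balance: n_V = 0 + 2ξ₁ − 2ξ₂ = 25.4 → ξ₂ = (2·47.29 − 25.4)/2 = 34.59 lbmol/h.
Outlet amounts (n = n₀ + Σ ν·ξ):
  R: 128.5 − 1(47.29) = 81.21
  V: 0 + 2(47.29) − 2(34.59) = 25.4
  U: 0 + 1(34.59) = 34.59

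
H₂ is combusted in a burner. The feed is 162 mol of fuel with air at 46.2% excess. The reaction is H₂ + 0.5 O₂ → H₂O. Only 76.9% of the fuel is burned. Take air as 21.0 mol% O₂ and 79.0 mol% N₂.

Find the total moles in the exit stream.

664 mol

Stoichiometric O₂ = 0.5 × 162 = 81 mol; O₂ fed = 81 × 1.462 = 118.4 mol.
N₂ fed = 118.4 × 79/21 = 445.5 mol.
Fuel reacted = 0.769 × 162 → ξ = 124.6 mol.
Outlet (n = n₀ + ν ξ):
  H₂: 162 − 1(124.6) = 37.42
  O₂: 118.4 − 0.5(124.6) = 56.13
  N₂: 445.5 (inert)
  H₂O: 0 + 1(124.6) = 124.6
Total out = 37.42 + 56.13 + 445.5 + 124.6 = 663.6 mol.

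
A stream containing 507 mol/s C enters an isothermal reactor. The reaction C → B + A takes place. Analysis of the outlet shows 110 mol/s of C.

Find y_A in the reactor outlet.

0.439

For C: n = n₀ − 1ξ → 110 = 507 − 1ξ, giving ξ = 397 mol/s.
Outlet amounts (n = n₀ + ν ξ):
  C: 507 − 1(397) = 110
  B: 0 + 1(397) = 397
  A: 0 + 1(397) = 397
Total out = 904 mol/s; y_A = 397 / 904 = 0.4392.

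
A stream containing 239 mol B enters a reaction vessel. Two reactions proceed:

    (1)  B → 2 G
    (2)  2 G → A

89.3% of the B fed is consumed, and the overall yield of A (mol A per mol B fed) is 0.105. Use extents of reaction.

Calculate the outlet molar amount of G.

Conversion of B: B consumed = 1ξ₁ = 0.893 × 239 → ξ₁ = 213.4 mol.
Yield of A: 1ξ₂ / 239 = 0.105 → ξ₂ = 25.09 mol.
Outlet amounts (n = n₀ + Σ ν·ξ):
  B: 239 − 1(213.4) = 25.57
  G: 0 + 2(213.4) − 2(25.09) = 376.7
  A: 0 + 1(25.09) = 25.09

377 mol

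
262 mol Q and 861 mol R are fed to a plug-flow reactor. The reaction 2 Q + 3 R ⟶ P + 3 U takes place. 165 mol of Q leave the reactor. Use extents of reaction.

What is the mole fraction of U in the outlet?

0.135

For Q: n = n₀ − 2ξ → 165 = 262 − 2ξ, giving ξ = 48.5 mol.
Outlet amounts (n = n₀ + ν ξ):
  Q: 262 − 2(48.5) = 165
  R: 861 − 3(48.5) = 715.5
  P: 0 + 1(48.5) = 48.5
  U: 0 + 3(48.5) = 145.5
Total out = 1074 mol; y_U = 145.5 / 1074 = 0.1354.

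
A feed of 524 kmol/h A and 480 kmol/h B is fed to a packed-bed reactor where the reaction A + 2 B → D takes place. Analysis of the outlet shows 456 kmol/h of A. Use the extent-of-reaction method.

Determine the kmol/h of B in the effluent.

344 kmol/h

For A: n = n₀ − 1ξ → 456 = 524 − 1ξ, giving ξ = 68 kmol/h.
Outlet amounts (n = n₀ + ν ξ):
  A: 524 − 1(68) = 456
  B: 480 − 2(68) = 344
  D: 0 + 1(68) = 68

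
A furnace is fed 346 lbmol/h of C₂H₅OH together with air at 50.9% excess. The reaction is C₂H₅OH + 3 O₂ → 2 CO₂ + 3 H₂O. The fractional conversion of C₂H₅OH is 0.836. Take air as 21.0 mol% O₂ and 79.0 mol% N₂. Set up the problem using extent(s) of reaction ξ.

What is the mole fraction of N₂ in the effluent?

0.728

Stoichiometric O₂ = 3 × 346 = 1038 lbmol/h; O₂ fed = 1038 × 1.509 = 1566 lbmol/h.
N₂ fed = 1566 × 79/21 = 5892 lbmol/h.
Fuel reacted = 0.836 × 346 → ξ = 289.3 lbmol/h.
Outlet (n = n₀ + ν ξ):
  C₂H₅OH: 346 − 1(289.3) = 56.74
  O₂: 1566 − 3(289.3) = 698.6
  N₂: 5892 (inert)
  CO₂: 0 + 2(289.3) = 578.5
  H₂O: 0 + 3(289.3) = 867.8
Total out = 8094 lbmol/h; y_N₂ = 5892 / 8094 = 0.728.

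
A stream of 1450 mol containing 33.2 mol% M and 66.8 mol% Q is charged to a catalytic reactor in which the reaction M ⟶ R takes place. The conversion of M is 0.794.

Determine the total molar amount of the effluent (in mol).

M reacted = 0.794 × 481.4 = 382.2 mol; ν_M = −1, so ξ = 382.2/1 = 382.2 mol.
Outlet amounts (n = n₀ + ν ξ):
  M: 481.4 − 1(382.2) = 99.17
  R: 0 + 1(382.2) = 382.2
  Q: 968.6 (inert)
Total out = 99.17 + 382.2 + 968.6 = 1450 mol.

1450 mol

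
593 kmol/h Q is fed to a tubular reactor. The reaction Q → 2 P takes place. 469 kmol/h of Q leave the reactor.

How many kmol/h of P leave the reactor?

For Q: n = n₀ − 1ξ → 469 = 593 − 1ξ, giving ξ = 124 kmol/h.
Outlet amounts (n = n₀ + ν ξ):
  Q: 593 − 1(124) = 469
  P: 0 + 2(124) = 248

248 kmol/h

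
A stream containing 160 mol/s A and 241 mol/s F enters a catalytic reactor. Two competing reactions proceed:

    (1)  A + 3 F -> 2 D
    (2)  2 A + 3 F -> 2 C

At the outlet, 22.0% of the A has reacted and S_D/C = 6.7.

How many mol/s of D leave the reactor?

Conversion of A: A consumed = 0.22 × 160 = 35.2 mol/s = 1ξ₁ + 2ξ₂.
Selectivity: 2ξ₁ / (2ξ₂) = 6.7 → ξ₁ = 6.7 ξ₂.
Substitute: (1·6.7 + 2) ξ₂ = 35.2 → ξ₂ = 4.046 mol/s, ξ₁ = 27.11 mol/s.
Outlet amounts (n = n₀ + Σ ν·ξ):
  A: 160 − 1(27.11) − 2(4.046) = 124.8
  F: 241 − 3(27.11) − 3(4.046) = 147.5
  D: 0 + 2(27.11) = 54.22
  C: 0 + 2(4.046) = 8.092

54.2 mol/s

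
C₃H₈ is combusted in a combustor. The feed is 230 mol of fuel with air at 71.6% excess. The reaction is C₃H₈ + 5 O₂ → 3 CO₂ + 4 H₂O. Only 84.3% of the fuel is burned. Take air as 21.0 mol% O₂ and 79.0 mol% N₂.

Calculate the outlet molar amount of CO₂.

Stoichiometric O₂ = 5 × 230 = 1150 mol; O₂ fed = 1150 × 1.716 = 1973 mol.
N₂ fed = 1973 × 79/21 = 7424 mol.
Fuel reacted = 0.843 × 230 → ξ = 193.9 mol.
Outlet (n = n₀ + ν ξ):
  C₃H₈: 230 − 1(193.9) = 36.11
  O₂: 1973 − 5(193.9) = 1004
  N₂: 7424 (inert)
  CO₂: 0 + 3(193.9) = 581.7
  H₂O: 0 + 4(193.9) = 775.6

582 mol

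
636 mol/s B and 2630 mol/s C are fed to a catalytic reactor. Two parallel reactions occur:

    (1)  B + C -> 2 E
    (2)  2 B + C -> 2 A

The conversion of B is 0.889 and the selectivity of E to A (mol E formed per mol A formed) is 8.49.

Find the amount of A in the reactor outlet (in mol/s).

108 mol/s

Conversion of B: B consumed = 0.889 × 636 = 565.4 mol/s = 1ξ₁ + 2ξ₂.
Selectivity: 2ξ₁ / (2ξ₂) = 8.49 → ξ₁ = 8.49 ξ₂.
Substitute: (1·8.49 + 2) ξ₂ = 565.4 → ξ₂ = 53.9 mol/s, ξ₁ = 457.6 mol/s.
Outlet amounts (n = n₀ + Σ ν·ξ):
  B: 636 − 1(457.6) − 2(53.9) = 70.6
  C: 2630 − 1(457.6) − 1(53.9) = 2118
  E: 0 + 2(457.6) = 915.2
  A: 0 + 2(53.9) = 107.8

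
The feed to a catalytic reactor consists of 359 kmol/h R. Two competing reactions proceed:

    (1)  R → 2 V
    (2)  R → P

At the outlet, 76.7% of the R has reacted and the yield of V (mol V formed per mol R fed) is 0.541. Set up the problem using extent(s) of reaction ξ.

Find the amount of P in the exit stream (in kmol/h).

Yield of V: 2ξ₁ / 359 = 0.541 → ξ₁ = 97.11 kmol/h.
Conversion of R: 1ξ₁ + 1ξ₂ = 0.767 × 359 = 275.4 → ξ₂ = 178.2 kmol/h.
Outlet amounts (n = n₀ + Σ ν·ξ):
  R: 359 − 1(97.11) − 1(178.2) = 83.65
  V: 0 + 2(97.11) = 194.2
  P: 0 + 1(178.2) = 178.2

178 kmol/h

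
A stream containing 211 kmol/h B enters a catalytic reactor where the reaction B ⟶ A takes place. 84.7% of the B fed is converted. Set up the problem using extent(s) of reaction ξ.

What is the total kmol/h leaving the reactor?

211 kmol/h

B reacted = 0.847 × 211 = 178.7 kmol/h; ν_B = −1, so ξ = 178.7/1 = 178.7 kmol/h.
Outlet amounts (n = n₀ + ν ξ):
  B: 211 − 1(178.7) = 32.28
  A: 0 + 1(178.7) = 178.7
Total out = 32.28 + 178.7 = 211 kmol/h.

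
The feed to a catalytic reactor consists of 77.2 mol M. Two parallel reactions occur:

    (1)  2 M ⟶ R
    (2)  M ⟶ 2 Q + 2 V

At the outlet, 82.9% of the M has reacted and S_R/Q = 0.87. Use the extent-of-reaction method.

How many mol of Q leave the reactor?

28.6 mol

Conversion of M: M consumed = 0.829 × 77.2 = 64 mol = 2ξ₁ + 1ξ₂.
Selectivity: 1ξ₁ / (2ξ₂) = 0.87 → ξ₁ = 1.74 ξ₂.
Substitute: (2·1.74 + 1) ξ₂ = 64 → ξ₂ = 14.29 mol, ξ₁ = 24.86 mol.
Outlet amounts (n = n₀ + Σ ν·ξ):
  M: 77.2 − 2(24.86) − 1(14.29) = 13.2
  R: 0 + 1(24.86) = 24.86
  Q: 0 + 2(14.29) = 28.57
  V: 0 + 2(14.29) = 28.57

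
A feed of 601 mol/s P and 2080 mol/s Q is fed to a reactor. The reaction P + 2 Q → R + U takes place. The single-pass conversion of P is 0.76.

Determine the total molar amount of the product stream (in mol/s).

2220 mol/s

P reacted = 0.76 × 601 = 456.8 mol/s; ν_P = −1, so ξ = 456.8/1 = 456.8 mol/s.
Outlet amounts (n = n₀ + ν ξ):
  P: 601 − 1(456.8) = 144.2
  Q: 2080 − 2(456.8) = 1166
  R: 0 + 1(456.8) = 456.8
  U: 0 + 1(456.8) = 456.8
Total out = 144.2 + 1166 + 456.8 + 456.8 = 2224 mol/s.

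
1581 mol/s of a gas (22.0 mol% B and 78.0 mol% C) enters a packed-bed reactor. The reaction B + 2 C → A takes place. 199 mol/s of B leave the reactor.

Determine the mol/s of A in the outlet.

For B: n = n₀ − 1ξ → 199 = 347.8 − 1ξ, giving ξ = 148.8 mol/s.
Outlet amounts (n = n₀ + ν ξ):
  B: 347.8 − 1(148.8) = 199
  C: 1233 − 2(148.8) = 935.5
  A: 0 + 1(148.8) = 148.8

149 mol/s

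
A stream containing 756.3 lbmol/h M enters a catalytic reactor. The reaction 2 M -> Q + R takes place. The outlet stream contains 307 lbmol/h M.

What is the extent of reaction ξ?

For M: n = n₀ − 2ξ → 307 = 756.3 − 2ξ, giving ξ = 224.6 lbmol/h.
Outlet amounts (n = n₀ + ν ξ):
  M: 756.3 − 2(224.6) = 307
  Q: 0 + 1(224.6) = 224.6
  R: 0 + 1(224.6) = 224.6

ξ = 225 lbmol/h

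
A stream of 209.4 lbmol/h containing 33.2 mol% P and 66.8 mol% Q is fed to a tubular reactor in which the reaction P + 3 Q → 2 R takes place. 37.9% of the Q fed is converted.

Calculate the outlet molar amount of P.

Q reacted = 0.379 × 139.9 = 53.01 lbmol/h; ν_Q = −3, so ξ = 53.01/3 = 17.67 lbmol/h.
Outlet amounts (n = n₀ + ν ξ):
  P: 69.52 − 1(17.67) = 51.85
  Q: 139.9 − 3(17.67) = 86.86
  R: 0 + 2(17.67) = 35.34

51.8 lbmol/h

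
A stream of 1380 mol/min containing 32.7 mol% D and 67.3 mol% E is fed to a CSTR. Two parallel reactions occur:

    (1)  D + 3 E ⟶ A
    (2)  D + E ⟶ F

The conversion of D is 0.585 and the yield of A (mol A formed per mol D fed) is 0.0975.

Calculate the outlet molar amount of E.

Yield of A: 1ξ₁ / 451.3 = 0.0975 → ξ₁ = 44 mol/min.
Conversion of D: 1ξ₁ + 1ξ₂ = 0.585 × 451.3 = 264 → ξ₂ = 220 mol/min.
Outlet amounts (n = n₀ + Σ ν·ξ):
  D: 451.3 − 1(44) − 1(220) = 187.3
  E: 928.7 − 3(44) − 1(220) = 576.8
  A: 0 + 1(44) = 44
  F: 0 + 1(220) = 220

577 mol/min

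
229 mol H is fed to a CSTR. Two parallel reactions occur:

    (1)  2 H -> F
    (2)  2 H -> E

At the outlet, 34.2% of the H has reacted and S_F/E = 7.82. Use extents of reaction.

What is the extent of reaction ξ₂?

Conversion of H: H consumed = 0.342 × 229 = 78.32 mol = 2ξ₁ + 2ξ₂.
Selectivity: 1ξ₁ / (1ξ₂) = 7.82 → ξ₁ = 7.82 ξ₂.
Substitute: (2·7.82 + 2) ξ₂ = 78.32 → ξ₂ = 4.44 mol, ξ₁ = 34.72 mol.
Outlet amounts (n = n₀ + Σ ν·ξ):
  H: 229 − 2(34.72) − 2(4.44) = 150.7
  F: 0 + 1(34.72) = 34.72
  E: 0 + 1(4.44) = 4.44

ξ₂ = 4.44 mol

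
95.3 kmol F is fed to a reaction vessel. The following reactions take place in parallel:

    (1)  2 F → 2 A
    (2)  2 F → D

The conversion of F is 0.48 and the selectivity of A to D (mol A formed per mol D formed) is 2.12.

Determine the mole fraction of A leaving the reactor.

0.28

Conversion of F: F consumed = 0.48 × 95.3 = 45.74 kmol = 2ξ₁ + 2ξ₂.
Selectivity: 2ξ₁ / (1ξ₂) = 2.12 → ξ₁ = 1.06 ξ₂.
Substitute: (2·1.06 + 2) ξ₂ = 45.74 → ξ₂ = 11.1 kmol, ξ₁ = 11.77 kmol.
Outlet amounts (n = n₀ + Σ ν·ξ):
  F: 95.3 − 2(11.77) − 2(11.1) = 49.56
  A: 0 + 2(11.77) = 23.54
  D: 0 + 1(11.1) = 11.1
Total out = 84.2 kmol; y_A = 23.54 / 84.2 = 0.2796.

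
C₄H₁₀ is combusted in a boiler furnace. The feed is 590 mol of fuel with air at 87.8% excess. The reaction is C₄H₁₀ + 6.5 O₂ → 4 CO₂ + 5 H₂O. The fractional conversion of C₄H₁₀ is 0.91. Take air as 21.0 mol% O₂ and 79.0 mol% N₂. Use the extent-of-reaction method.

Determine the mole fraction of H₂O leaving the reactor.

Stoichiometric O₂ = 6.5 × 590 = 3835 mol; O₂ fed = 3835 × 1.878 = 7202 mol.
N₂ fed = 7202 × 79/21 = 27090 mol.
Fuel reacted = 0.91 × 590 → ξ = 536.9 mol.
Outlet (n = n₀ + ν ξ):
  C₄H₁₀: 590 − 1(536.9) = 53.1
  O₂: 7202 − 6.5(536.9) = 3712
  N₂: 27090 (inert)
  CO₂: 0 + 4(536.9) = 2148
  H₂O: 0 + 5(536.9) = 2684
Total out = 35690 mol; y_H₂O = 2684 / 35690 = 0.07521.

0.0752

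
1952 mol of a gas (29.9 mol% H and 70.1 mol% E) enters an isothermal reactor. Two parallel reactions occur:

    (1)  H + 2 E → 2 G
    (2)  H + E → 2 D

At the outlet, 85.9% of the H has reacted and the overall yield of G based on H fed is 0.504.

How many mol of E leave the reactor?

720 mol

Yield of G: 2ξ₁ / 583.6 = 0.504 → ξ₁ = 147.1 mol.
Conversion of H: 1ξ₁ + 1ξ₂ = 0.859 × 583.6 = 501.4 → ξ₂ = 354.3 mol.
Outlet amounts (n = n₀ + Σ ν·ξ):
  H: 583.6 − 1(147.1) − 1(354.3) = 82.29
  E: 1368 − 2(147.1) − 1(354.3) = 719.9
  G: 0 + 2(147.1) = 294.2
  D: 0 + 2(354.3) = 708.5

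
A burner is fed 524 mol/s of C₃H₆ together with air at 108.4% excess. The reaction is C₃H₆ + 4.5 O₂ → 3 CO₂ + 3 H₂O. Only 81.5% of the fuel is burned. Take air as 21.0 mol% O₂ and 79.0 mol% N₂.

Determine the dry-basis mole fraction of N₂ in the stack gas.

0.809

Stoichiometric O₂ = 4.5 × 524 = 2358 mol/s; O₂ fed = 2358 × 2.084 = 4914 mol/s.
N₂ fed = 4914 × 79/21 = 18490 mol/s.
Fuel reacted = 0.815 × 524 → ξ = 427.1 mol/s.
Outlet (n = n₀ + ν ξ):
  C₃H₆: 524 − 1(427.1) = 96.94
  O₂: 4914 − 4.5(427.1) = 2992
  N₂: 18490 (inert)
  CO₂: 0 + 3(427.1) = 1281
  H₂O: 0 + 3(427.1) = 1281
Dry total = 22860 mol/s; y_N₂ (dry) = 18490 / 22860 = 0.8088.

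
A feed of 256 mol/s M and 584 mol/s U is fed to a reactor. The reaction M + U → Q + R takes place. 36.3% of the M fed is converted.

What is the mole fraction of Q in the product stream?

0.111

M reacted = 0.363 × 256 = 92.93 mol/s; ν_M = −1, so ξ = 92.93/1 = 92.93 mol/s.
Outlet amounts (n = n₀ + ν ξ):
  M: 256 − 1(92.93) = 163.1
  U: 584 − 1(92.93) = 491.1
  Q: 0 + 1(92.93) = 92.93
  R: 0 + 1(92.93) = 92.93
Total out = 840 mol/s; y_Q = 92.93 / 840 = 0.1106.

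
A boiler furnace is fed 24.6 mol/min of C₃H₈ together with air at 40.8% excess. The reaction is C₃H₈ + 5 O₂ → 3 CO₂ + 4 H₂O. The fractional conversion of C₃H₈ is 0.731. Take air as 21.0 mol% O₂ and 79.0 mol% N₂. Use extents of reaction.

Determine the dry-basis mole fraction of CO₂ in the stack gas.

0.0678

Stoichiometric O₂ = 5 × 24.6 = 123 mol/min; O₂ fed = 123 × 1.408 = 173.2 mol/min.
N₂ fed = 173.2 × 79/21 = 651.5 mol/min.
Fuel reacted = 0.731 × 24.6 → ξ = 17.98 mol/min.
Outlet (n = n₀ + ν ξ):
  C₃H₈: 24.6 − 1(17.98) = 6.617
  O₂: 173.2 − 5(17.98) = 83.27
  N₂: 651.5 (inert)
  CO₂: 0 + 3(17.98) = 53.95
  H₂O: 0 + 4(17.98) = 71.93
Dry total = 795.3 mol/min; y_CO₂ (dry) = 53.95 / 795.3 = 0.06783.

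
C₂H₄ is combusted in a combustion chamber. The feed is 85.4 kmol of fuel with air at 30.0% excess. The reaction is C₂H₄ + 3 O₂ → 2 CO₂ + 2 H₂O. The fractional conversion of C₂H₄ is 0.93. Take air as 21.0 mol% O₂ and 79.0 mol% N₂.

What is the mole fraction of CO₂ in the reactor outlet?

0.095

Stoichiometric O₂ = 3 × 85.4 = 256.2 kmol; O₂ fed = 256.2 × 1.300 = 333.1 kmol.
N₂ fed = 333.1 × 79/21 = 1253 kmol.
Fuel reacted = 0.93 × 85.4 → ξ = 79.42 kmol.
Outlet (n = n₀ + ν ξ):
  C₂H₄: 85.4 − 1(79.42) = 5.978
  O₂: 333.1 − 3(79.42) = 94.79
  N₂: 1253 (inert)
  CO₂: 0 + 2(79.42) = 158.8
  H₂O: 0 + 2(79.42) = 158.8
Total out = 1671 kmol; y_CO₂ = 158.8 / 1671 = 0.09504.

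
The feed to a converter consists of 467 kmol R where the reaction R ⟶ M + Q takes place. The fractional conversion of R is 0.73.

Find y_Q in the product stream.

0.422

R reacted = 0.73 × 467 = 340.9 kmol; ν_R = −1, so ξ = 340.9/1 = 340.9 kmol.
Outlet amounts (n = n₀ + ν ξ):
  R: 467 − 1(340.9) = 126.1
  M: 0 + 1(340.9) = 340.9
  Q: 0 + 1(340.9) = 340.9
Total out = 807.9 kmol; y_Q = 340.9 / 807.9 = 0.422.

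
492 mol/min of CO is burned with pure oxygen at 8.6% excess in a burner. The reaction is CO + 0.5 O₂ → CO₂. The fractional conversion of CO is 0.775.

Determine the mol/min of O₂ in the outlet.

Stoichiometric O₂ = 0.5 × 492 = 246 mol/min; O₂ fed = 246 × 1.086 = 267.2 mol/min.
Fuel reacted = 0.775 × 492 → ξ = 381.3 mol/min.
Outlet (n = n₀ + ν ξ):
  CO: 492 − 1(381.3) = 110.7
  O₂: 267.2 − 0.5(381.3) = 76.51
  CO₂: 0 + 1(381.3) = 381.3

76.5 mol/min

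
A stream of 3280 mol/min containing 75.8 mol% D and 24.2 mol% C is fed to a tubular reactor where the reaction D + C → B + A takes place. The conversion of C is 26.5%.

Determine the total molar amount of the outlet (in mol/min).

C reacted = 0.265 × 793.8 = 210.3 mol/min; ν_C = −1, so ξ = 210.3/1 = 210.3 mol/min.
Outlet amounts (n = n₀ + ν ξ):
  D: 2486 − 1(210.3) = 2276
  C: 793.8 − 1(210.3) = 583.4
  B: 0 + 1(210.3) = 210.3
  A: 0 + 1(210.3) = 210.3
Total out = 2276 + 583.4 + 210.3 + 210.3 = 3280 mol/min.

3280 mol/min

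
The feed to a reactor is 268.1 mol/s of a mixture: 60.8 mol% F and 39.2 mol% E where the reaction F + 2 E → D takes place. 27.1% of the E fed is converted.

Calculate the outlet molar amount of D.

14.2 mol/s

E reacted = 0.271 × 105.1 = 28.48 mol/s; ν_E = −2, so ξ = 28.48/2 = 14.24 mol/s.
Outlet amounts (n = n₀ + ν ξ):
  F: 163 − 1(14.24) = 148.8
  E: 105.1 − 2(14.24) = 76.61
  D: 0 + 1(14.24) = 14.24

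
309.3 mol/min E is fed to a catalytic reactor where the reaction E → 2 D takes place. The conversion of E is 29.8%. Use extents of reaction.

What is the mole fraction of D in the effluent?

E reacted = 0.298 × 309.3 = 92.17 mol/min; ν_E = −1, so ξ = 92.17/1 = 92.17 mol/min.
Outlet amounts (n = n₀ + ν ξ):
  E: 309.3 − 1(92.17) = 217.1
  D: 0 + 2(92.17) = 184.3
Total out = 401.5 mol/min; y_D = 184.3 / 401.5 = 0.4592.

0.459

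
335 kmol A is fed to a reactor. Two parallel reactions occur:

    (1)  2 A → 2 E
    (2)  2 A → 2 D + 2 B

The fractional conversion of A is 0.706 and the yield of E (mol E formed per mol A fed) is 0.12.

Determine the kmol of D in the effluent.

196 kmol

Yield of E: 2ξ₁ / 335 = 0.12 → ξ₁ = 20.1 kmol.
Conversion of A: 2ξ₁ + 2ξ₂ = 0.706 × 335 = 236.5 → ξ₂ = 98.16 kmol.
Outlet amounts (n = n₀ + Σ ν·ξ):
  A: 335 − 2(20.1) − 2(98.16) = 98.49
  E: 0 + 2(20.1) = 40.2
  D: 0 + 2(98.16) = 196.3
  B: 0 + 2(98.16) = 196.3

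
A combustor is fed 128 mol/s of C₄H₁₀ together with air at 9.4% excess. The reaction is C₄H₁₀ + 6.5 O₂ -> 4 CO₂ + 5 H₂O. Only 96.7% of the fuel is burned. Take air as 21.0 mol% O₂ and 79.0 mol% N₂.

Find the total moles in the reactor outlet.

Stoichiometric O₂ = 6.5 × 128 = 832 mol/s; O₂ fed = 832 × 1.094 = 910.2 mol/s.
N₂ fed = 910.2 × 79/21 = 3424 mol/s.
Fuel reacted = 0.967 × 128 → ξ = 123.8 mol/s.
Outlet (n = n₀ + ν ξ):
  C₄H₁₀: 128 − 1(123.8) = 4.224
  O₂: 910.2 − 6.5(123.8) = 105.7
  N₂: 3424 (inert)
  CO₂: 0 + 4(123.8) = 495.1
  H₂O: 0 + 5(123.8) = 618.9
Total out = 4.224 + 105.7 + 3424 + 495.1 + 618.9 = 4648 mol/s.

4650 mol/s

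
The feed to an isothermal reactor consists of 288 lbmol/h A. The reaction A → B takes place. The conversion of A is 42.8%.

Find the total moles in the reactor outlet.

A reacted = 0.428 × 288 = 123.3 lbmol/h; ν_A = −1, so ξ = 123.3/1 = 123.3 lbmol/h.
Outlet amounts (n = n₀ + ν ξ):
  A: 288 − 1(123.3) = 164.7
  B: 0 + 1(123.3) = 123.3
Total out = 164.7 + 123.3 = 288 lbmol/h.

288 lbmol/h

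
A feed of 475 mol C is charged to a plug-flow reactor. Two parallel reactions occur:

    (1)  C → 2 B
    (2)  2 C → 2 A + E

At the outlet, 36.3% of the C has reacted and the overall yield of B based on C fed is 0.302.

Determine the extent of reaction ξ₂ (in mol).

ξ₂ = 50.3 mol

Yield of B: 2ξ₁ / 475 = 0.302 → ξ₁ = 71.72 mol.
Conversion of C: 1ξ₁ + 2ξ₂ = 0.363 × 475 = 172.4 → ξ₂ = 50.35 mol.
Outlet amounts (n = n₀ + Σ ν·ξ):
  C: 475 − 1(71.72) − 2(50.35) = 302.6
  B: 0 + 2(71.72) = 143.4
  A: 0 + 2(50.35) = 100.7
  E: 0 + 1(50.35) = 50.35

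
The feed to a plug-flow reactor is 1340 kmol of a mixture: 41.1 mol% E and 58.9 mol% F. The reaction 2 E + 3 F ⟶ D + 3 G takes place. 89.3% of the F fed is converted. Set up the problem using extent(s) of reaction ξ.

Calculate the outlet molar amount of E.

80.9 kmol

F reacted = 0.893 × 789.3 = 704.8 kmol; ν_F = −3, so ξ = 704.8/3 = 234.9 kmol.
Outlet amounts (n = n₀ + ν ξ):
  E: 550.7 − 2(234.9) = 80.87
  F: 789.3 − 3(234.9) = 84.45
  D: 0 + 1(234.9) = 234.9
  G: 0 + 3(234.9) = 704.8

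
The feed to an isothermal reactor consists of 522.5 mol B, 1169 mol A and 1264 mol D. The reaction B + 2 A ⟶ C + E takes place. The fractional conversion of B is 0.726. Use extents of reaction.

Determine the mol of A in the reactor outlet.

B reacted = 0.726 × 522.5 = 379.3 mol; ν_B = −1, so ξ = 379.3/1 = 379.3 mol.
Outlet amounts (n = n₀ + ν ξ):
  B: 522.5 − 1(379.3) = 143.2
  A: 1169 − 2(379.3) = 410.3
  C: 0 + 1(379.3) = 379.3
  E: 0 + 1(379.3) = 379.3
  D: 1264 (inert)

410 mol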